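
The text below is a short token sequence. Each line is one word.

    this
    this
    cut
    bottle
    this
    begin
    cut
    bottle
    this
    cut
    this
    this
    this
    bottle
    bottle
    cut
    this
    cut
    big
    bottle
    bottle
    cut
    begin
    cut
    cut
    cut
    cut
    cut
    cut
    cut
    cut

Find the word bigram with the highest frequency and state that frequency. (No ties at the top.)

Bigram frequencies (highest first):
  cut cut: 7
  this this: 3
  this cut: 3
  cut bottle: 2
  bottle this: 2
  begin cut: 2
  … (8 more, each ≤ 2)

"cut cut", 7 times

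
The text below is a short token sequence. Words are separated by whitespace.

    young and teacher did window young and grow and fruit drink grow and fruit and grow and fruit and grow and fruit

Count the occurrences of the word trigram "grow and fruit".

Scanning the 20 overlapping trigram windows for "grow and fruit":
  position 8–10: grow and fruit
  position 12–14: grow and fruit
  position 16–18: grow and fruit
  position 20–22: grow and fruit

4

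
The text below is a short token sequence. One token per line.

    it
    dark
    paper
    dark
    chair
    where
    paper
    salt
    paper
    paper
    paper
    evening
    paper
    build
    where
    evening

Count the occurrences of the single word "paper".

6

Scanning the 16 tokens for "paper":
  position 3: paper
  position 7: paper
  position 9: paper
  position 10: paper
  position 11: paper
  position 13: paper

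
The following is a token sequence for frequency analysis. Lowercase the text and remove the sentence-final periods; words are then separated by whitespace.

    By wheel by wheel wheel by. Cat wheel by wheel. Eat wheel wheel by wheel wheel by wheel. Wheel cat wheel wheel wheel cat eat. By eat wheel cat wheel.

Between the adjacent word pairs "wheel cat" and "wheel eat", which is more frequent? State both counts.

"wheel cat" (3 vs 1)

"wheel cat": 3 occurrences
"wheel eat": 1 occurrence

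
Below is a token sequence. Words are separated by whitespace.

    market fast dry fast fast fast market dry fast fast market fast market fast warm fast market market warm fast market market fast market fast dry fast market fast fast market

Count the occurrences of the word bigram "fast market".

Scanning the 30 overlapping bigram windows for "fast market":
  position 6–7: fast market
  position 10–11: fast market
  position 12–13: fast market
  position 16–17: fast market
  position 20–21: fast market
  position 23–24: fast market
  position 27–28: fast market
  position 30–31: fast market

8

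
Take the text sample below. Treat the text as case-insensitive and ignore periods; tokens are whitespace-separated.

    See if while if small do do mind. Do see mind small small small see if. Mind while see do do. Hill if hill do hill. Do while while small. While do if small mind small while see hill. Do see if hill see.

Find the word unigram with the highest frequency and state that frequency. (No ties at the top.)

"do", 9 times

Unigram frequencies (highest first):
  do: 9
  see: 7
  small: 7
  if: 6
  while: 6
  hill: 5
  … (1 more, each ≤ 4)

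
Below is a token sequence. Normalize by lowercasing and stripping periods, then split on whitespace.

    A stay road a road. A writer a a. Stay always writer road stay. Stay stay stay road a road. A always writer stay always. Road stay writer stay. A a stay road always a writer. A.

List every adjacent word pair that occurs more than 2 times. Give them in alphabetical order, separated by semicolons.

a stay; road a; stay road; stay stay

Bigram counts meeting the condition (more than 2 times):
  a stay: 3
  road a: 4
  stay road: 3
  stay stay: 3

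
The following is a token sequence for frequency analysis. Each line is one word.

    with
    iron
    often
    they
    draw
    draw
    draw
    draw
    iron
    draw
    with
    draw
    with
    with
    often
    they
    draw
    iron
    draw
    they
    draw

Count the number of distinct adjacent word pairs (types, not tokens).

12

21 tokens → 20 bigram windows in total.
Repeated bigrams (each contributes count−1 duplicates):
  draw draw: 3
  they draw: 3
  draw iron: 2
  draw with: 2
  iron draw: 2
  often they: 2
8 duplicate windows → 20 − 8 = 12 distinct.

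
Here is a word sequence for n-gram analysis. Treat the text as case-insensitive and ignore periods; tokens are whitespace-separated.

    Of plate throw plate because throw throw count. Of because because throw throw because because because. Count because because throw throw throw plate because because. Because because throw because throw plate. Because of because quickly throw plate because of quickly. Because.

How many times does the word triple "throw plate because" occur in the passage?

4

Scanning the 39 overlapping trigram windows for "throw plate because":
  position 3–5: throw plate because
  position 22–24: throw plate because
  position 30–32: throw plate because
  position 36–38: throw plate because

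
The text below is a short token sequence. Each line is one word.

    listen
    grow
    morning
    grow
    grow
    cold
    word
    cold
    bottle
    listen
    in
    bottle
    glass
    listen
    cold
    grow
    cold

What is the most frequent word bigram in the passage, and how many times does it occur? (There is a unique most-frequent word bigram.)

Bigram frequencies (highest first):
  grow cold: 2
  listen grow: 1
  grow morning: 1
  morning grow: 1
  grow grow: 1
  cold word: 1
  … (9 more, each ≤ 1)

"grow cold", 2 times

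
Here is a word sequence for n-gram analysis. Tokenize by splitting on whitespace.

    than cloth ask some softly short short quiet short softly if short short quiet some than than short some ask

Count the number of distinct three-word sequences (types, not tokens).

20 tokens → 18 trigram windows in total.
Repeated trigrams (each contributes count−1 duplicates):
  short short quiet: 2
1 duplicate windows → 18 − 1 = 17 distinct.

17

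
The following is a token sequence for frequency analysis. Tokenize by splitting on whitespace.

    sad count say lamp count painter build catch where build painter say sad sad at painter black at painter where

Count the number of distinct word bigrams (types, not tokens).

20 tokens → 19 bigram windows in total.
Repeated bigrams (each contributes count−1 duplicates):
  at painter: 2
1 duplicate windows → 19 − 1 = 18 distinct.

18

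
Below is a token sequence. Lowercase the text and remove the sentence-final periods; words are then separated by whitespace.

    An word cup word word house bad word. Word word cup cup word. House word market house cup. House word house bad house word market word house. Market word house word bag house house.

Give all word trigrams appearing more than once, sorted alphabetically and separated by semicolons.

house word market; market word house; word house bad; word house word

Trigram counts meeting the condition (more than once):
  house word market: 2
  market word house: 2
  word house bad: 2
  word house word: 2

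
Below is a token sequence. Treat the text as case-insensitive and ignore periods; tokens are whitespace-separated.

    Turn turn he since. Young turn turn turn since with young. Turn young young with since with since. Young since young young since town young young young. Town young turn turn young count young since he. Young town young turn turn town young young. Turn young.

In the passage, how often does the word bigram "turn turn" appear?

5

Scanning the 45 overlapping bigram windows for "turn turn":
  position 1–2: turn turn
  position 6–7: turn turn
  position 7–8: turn turn
  position 30–31: turn turn
  position 40–41: turn turn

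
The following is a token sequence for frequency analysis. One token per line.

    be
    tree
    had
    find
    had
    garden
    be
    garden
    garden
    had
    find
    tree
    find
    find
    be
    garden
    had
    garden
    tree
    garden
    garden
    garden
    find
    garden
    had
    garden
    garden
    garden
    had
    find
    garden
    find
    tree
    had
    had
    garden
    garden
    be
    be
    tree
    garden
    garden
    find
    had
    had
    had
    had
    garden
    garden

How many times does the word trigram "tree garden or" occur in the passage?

Scanning the 47 overlapping trigram windows for "tree garden or":
  (none found)

0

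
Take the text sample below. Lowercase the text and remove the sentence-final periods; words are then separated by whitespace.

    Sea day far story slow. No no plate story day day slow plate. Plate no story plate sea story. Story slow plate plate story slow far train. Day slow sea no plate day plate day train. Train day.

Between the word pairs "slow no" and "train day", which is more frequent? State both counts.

"slow no": 1 occurrence
"train day": 2 occurrences

"train day" (2 vs 1)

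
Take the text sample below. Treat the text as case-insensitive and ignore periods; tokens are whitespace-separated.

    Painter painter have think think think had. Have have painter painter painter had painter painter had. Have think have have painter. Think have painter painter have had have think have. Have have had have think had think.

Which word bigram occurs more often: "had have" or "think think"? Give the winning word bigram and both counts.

"had have" (4 vs 2)

"had have": 4 occurrences
"think think": 2 occurrences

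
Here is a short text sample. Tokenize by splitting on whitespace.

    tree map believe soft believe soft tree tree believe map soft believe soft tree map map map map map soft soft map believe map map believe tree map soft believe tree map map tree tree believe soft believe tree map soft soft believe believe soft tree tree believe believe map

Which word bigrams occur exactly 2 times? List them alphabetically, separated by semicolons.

Bigram counts meeting the condition (exactly 2 times):
  believe believe: 2
  soft soft: 2

believe believe; soft soft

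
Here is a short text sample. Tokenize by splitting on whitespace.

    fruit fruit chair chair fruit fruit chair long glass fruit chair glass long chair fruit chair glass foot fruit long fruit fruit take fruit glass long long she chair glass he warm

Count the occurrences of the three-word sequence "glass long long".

1

Scanning the 30 overlapping trigram windows for "glass long long":
  position 25–27: glass long long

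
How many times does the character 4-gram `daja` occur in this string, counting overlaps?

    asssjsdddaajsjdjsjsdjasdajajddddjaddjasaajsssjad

Sliding a length-4 window over the 48 characters (45 positions):
  position 24–27: daja

1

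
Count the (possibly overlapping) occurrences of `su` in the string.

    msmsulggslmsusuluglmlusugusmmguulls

4

Sliding a length-2 window over the 35 characters (34 positions):
  position 4–5: su
  position 12–13: su
  position 14–15: su
  position 23–24: su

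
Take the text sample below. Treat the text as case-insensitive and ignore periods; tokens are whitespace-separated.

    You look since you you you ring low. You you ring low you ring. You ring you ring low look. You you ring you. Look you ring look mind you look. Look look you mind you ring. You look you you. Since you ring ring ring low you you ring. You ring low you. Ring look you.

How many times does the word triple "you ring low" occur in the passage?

4

Scanning the 55 overlapping trigram windows for "you ring low":
  position 6–8: you ring low
  position 10–12: you ring low
  position 17–19: you ring low
  position 51–53: you ring low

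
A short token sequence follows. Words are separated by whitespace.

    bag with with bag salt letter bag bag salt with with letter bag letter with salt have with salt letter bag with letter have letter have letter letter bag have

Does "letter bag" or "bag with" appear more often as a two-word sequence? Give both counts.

"letter bag": 4 occurrences
"bag with": 2 occurrences

"letter bag" (4 vs 2)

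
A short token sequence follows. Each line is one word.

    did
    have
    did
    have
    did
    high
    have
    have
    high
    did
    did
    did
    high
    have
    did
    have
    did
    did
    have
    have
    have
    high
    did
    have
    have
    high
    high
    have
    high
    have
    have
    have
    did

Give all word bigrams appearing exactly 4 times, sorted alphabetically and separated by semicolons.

Bigram counts meeting the condition (exactly 4 times):
  have high: 4
  high have: 4

have high; high have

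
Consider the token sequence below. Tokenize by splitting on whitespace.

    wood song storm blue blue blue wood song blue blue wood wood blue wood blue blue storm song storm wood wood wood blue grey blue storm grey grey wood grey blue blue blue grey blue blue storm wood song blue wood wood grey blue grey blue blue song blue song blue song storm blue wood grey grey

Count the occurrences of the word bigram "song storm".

Scanning the 56 overlapping bigram windows for "song storm":
  position 2–3: song storm
  position 18–19: song storm
  position 52–53: song storm

3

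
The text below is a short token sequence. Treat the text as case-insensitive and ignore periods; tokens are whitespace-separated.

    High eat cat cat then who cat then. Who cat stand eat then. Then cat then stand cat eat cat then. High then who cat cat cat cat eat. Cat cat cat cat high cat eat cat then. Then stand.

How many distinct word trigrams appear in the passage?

28

40 tokens → 38 trigram windows in total.
Repeated trigrams (each contributes count−1 duplicates):
  cat cat cat: 4
  cat eat cat: 3
  then who cat: 3
  cat then who: 2
  eat cat cat: 2
  eat cat then: 2
10 duplicate windows → 38 − 10 = 28 distinct.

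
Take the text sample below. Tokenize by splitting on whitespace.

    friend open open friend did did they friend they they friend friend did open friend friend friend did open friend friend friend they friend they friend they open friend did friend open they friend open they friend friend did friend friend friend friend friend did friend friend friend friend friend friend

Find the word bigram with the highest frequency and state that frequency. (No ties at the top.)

Bigram frequencies (highest first):
  friend friend: 15
  friend did: 6
  they friend: 6
  open friend: 4
  friend they: 4
  friend open: 3
  … (8 more, each ≤ 3)

"friend friend", 15 times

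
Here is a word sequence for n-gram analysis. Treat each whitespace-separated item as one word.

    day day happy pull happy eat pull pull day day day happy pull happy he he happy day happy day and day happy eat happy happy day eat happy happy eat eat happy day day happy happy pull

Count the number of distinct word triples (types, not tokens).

38 tokens → 36 trigram windows in total.
Repeated trigrams (each contributes count−1 duplicates):
  day day happy: 3
  day happy pull: 2
  eat happy happy: 2
  happy pull happy: 2
5 duplicate windows → 36 − 5 = 31 distinct.

31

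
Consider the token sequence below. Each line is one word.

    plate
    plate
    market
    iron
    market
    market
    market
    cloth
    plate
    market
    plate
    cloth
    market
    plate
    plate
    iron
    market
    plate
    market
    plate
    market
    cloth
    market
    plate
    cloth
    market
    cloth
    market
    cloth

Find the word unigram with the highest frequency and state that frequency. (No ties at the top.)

Unigram frequencies (highest first):
  market: 12
  plate: 9
  cloth: 6
  iron: 2

"market", 12 times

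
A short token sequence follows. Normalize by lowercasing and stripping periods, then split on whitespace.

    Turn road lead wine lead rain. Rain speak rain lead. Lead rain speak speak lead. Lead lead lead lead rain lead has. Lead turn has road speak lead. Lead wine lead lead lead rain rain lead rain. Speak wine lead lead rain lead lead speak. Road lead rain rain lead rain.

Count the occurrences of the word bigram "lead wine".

Scanning the 50 overlapping bigram windows for "lead wine":
  position 3–4: lead wine
  position 29–30: lead wine

2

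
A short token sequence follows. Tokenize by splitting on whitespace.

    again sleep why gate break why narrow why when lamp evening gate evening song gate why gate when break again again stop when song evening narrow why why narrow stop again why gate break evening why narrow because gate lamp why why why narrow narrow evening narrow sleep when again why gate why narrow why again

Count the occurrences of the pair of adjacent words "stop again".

Scanning the 55 overlapping bigram windows for "stop again":
  position 30–31: stop again

1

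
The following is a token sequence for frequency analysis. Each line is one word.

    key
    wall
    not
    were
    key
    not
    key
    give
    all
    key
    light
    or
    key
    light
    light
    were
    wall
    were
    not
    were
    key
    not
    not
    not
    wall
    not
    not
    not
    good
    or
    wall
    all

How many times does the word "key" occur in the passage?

Scanning the 32 tokens for "key":
  position 1: key
  position 5: key
  position 7: key
  position 10: key
  position 13: key
  position 21: key

6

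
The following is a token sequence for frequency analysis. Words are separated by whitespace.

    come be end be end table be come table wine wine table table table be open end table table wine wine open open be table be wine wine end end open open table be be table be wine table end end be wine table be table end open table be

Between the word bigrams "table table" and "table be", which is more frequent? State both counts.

"table table": 3 occurrences
"table be": 7 occurrences

"table be" (7 vs 3)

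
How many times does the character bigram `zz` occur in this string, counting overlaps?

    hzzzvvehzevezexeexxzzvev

Sliding a length-2 window over the 24 characters (23 positions):
  position 2–3: zz
  position 3–4: zz
  position 20–21: zz

3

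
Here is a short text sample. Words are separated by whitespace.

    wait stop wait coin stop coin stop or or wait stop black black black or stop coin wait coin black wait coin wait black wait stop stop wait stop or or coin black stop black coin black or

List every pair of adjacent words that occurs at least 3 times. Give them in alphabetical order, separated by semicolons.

Bigram counts meeting the condition (at least 3 times):
  coin black: 3
  wait coin: 3
  wait stop: 4

coin black; wait coin; wait stop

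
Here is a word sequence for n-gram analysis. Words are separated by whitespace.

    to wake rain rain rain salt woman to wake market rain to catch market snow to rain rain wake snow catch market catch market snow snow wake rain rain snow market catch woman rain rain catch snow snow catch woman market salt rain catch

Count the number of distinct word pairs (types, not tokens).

44 tokens → 43 bigram windows in total.
Repeated bigrams (each contributes count−1 duplicates):
  rain rain: 5
  catch market: 3
  catch woman: 2
  market catch: 2
  market snow: 2
  rain catch: 2
  snow catch: 2
  snow snow: 2
  … (2 more repeated)
14 duplicate windows → 43 − 14 = 29 distinct.

29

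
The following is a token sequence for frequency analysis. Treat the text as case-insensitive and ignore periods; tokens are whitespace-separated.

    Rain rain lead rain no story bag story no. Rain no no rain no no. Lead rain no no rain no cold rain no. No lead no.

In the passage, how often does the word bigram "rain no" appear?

Scanning the 26 overlapping bigram windows for "rain no":
  position 4–5: rain no
  position 10–11: rain no
  position 13–14: rain no
  position 17–18: rain no
  position 20–21: rain no
  position 23–24: rain no

6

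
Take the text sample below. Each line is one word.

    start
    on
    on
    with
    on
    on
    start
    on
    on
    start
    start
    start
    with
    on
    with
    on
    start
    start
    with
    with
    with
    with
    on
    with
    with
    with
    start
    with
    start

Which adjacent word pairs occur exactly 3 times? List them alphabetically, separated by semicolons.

Bigram counts meeting the condition (exactly 3 times):
  on on: 3
  on start: 3
  on with: 3
  start start: 3
  start with: 3

on on; on start; on with; start start; start with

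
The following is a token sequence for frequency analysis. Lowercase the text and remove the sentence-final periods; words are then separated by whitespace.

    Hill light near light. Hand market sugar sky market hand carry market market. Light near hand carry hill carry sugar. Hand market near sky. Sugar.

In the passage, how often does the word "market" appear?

Scanning the 25 tokens for "market":
  position 6: market
  position 9: market
  position 12: market
  position 13: market
  position 22: market

5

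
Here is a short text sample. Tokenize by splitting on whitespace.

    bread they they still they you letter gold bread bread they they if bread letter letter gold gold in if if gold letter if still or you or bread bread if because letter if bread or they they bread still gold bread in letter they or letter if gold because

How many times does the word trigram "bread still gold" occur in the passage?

1

Scanning the 48 overlapping trigram windows for "bread still gold":
  position 39–41: bread still gold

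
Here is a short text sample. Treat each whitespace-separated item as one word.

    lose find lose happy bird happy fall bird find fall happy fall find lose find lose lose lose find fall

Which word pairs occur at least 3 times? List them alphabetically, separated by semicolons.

find lose; lose find

Bigram counts meeting the condition (at least 3 times):
  find lose: 3
  lose find: 3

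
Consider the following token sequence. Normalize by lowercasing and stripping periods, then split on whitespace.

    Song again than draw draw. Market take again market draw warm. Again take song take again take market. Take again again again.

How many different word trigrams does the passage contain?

19

22 tokens → 20 trigram windows in total.
Repeated trigrams (each contributes count−1 duplicates):
  market take again: 2
1 duplicate windows → 20 − 1 = 19 distinct.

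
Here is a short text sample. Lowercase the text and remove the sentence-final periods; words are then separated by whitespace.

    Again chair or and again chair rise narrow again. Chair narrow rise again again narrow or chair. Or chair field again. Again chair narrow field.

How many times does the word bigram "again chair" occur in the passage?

Scanning the 24 overlapping bigram windows for "again chair":
  position 1–2: again chair
  position 5–6: again chair
  position 9–10: again chair
  position 22–23: again chair

4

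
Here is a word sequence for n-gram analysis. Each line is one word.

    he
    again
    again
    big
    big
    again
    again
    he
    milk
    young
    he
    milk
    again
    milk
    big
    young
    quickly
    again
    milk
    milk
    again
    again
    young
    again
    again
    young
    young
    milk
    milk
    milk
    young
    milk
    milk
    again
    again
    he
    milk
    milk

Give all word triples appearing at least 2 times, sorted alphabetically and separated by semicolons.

Trigram counts meeting the condition (at least 2 times):
  again again he: 2
  again again young: 2
  again he milk: 2
  milk again again: 2
  milk milk again: 2
  young milk milk: 2

again again he; again again young; again he milk; milk again again; milk milk again; young milk milk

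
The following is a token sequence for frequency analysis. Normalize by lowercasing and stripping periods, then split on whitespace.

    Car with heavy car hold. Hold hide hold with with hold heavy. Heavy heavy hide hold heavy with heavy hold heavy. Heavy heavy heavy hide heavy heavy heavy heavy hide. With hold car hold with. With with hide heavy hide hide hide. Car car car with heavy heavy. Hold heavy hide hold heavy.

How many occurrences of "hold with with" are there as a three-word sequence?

Scanning the 51 overlapping trigram windows for "hold with with":
  position 8–10: hold with with
  position 34–36: hold with with

2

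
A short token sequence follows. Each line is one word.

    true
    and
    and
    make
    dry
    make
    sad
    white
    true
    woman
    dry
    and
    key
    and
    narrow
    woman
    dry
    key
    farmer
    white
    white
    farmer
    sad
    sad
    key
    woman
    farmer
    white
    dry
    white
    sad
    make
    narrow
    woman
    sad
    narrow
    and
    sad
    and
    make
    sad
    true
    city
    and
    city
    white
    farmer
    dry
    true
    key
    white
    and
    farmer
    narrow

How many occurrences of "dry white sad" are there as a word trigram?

Scanning the 52 overlapping trigram windows for "dry white sad":
  position 29–31: dry white sad

1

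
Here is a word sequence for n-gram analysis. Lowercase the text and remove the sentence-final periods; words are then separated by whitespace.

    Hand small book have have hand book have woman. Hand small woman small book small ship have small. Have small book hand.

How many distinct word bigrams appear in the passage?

16

22 tokens → 21 bigram windows in total.
Repeated bigrams (each contributes count−1 duplicates):
  small book: 3
  book have: 2
  hand small: 2
  have small: 2
5 duplicate windows → 21 − 5 = 16 distinct.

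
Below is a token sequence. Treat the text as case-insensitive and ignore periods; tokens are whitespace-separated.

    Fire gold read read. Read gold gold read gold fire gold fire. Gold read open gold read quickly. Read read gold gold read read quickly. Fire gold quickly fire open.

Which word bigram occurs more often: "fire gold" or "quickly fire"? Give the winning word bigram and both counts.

"fire gold" (4 vs 2)

"fire gold": 4 occurrences
"quickly fire": 2 occurrences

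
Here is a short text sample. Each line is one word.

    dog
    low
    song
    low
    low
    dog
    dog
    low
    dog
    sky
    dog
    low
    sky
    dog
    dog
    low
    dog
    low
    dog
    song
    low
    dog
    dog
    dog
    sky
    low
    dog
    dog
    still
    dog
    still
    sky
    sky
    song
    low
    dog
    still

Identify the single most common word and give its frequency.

"dog", 16 times

Unigram frequencies (highest first):
  dog: 16
  low: 10
  sky: 5
  song: 3
  still: 3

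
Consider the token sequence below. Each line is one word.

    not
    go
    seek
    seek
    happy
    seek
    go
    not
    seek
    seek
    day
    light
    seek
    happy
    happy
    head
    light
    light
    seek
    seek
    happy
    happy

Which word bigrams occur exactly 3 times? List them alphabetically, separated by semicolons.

seek happy; seek seek

Bigram counts meeting the condition (exactly 3 times):
  seek happy: 3
  seek seek: 3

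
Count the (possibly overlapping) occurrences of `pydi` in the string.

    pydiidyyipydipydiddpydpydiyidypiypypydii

Sliding a length-4 window over the 40 characters (37 positions):
  position 1–4: pydi
  position 10–13: pydi
  position 14–17: pydi
  position 23–26: pydi
  position 36–39: pydi

5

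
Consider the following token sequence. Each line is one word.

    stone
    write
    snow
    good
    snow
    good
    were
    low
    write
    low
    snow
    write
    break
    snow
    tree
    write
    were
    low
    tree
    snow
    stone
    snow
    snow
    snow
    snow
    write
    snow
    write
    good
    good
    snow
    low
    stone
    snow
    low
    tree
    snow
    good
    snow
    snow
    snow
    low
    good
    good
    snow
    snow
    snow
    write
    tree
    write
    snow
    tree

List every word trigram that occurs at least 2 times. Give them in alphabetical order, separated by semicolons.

good good snow; good snow snow; low tree snow; snow good snow; snow snow snow; snow snow write

Trigram counts meeting the condition (at least 2 times):
  good good snow: 2
  good snow snow: 2
  low tree snow: 2
  snow good snow: 2
  snow snow snow: 4
  snow snow write: 2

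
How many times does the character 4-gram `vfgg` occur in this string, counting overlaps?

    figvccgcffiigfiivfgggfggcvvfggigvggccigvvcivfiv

Sliding a length-4 window over the 47 characters (44 positions):
  position 17–20: vfgg
  position 27–30: vfgg

2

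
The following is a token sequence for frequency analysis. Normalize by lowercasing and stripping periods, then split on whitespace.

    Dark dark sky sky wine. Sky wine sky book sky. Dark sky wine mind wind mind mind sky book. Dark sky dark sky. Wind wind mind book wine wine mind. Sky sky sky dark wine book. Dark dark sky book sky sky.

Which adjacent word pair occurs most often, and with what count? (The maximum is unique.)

"dark sky", 5 times

Bigram frequencies (highest first):
  dark sky: 5
  sky sky: 4
  sky wine: 3
  sky book: 3
  sky dark: 3
  dark dark: 2
  … (15 more, each ≤ 2)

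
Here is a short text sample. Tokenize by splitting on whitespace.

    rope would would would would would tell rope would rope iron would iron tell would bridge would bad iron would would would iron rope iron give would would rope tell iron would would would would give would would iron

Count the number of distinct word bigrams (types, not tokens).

39 tokens → 38 bigram windows in total.
Repeated bigrams (each contributes count−1 duplicates):
  would would: 11
  iron would: 3
  would iron: 3
  give would: 2
  rope iron: 2
  rope would: 2
  would rope: 2
18 duplicate windows → 38 − 18 = 20 distinct.

20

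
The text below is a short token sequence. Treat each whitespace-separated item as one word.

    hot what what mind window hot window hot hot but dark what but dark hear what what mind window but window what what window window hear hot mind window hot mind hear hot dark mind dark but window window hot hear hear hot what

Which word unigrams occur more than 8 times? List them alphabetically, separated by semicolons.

Unigram counts meeting the condition (more than 8 times):
  hot: 9
  window: 9

hot; window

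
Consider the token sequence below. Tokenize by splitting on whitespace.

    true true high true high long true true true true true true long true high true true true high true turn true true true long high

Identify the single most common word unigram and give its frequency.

Unigram frequencies (highest first):
  true: 17
  high: 5
  long: 3
  turn: 1

"true", 17 times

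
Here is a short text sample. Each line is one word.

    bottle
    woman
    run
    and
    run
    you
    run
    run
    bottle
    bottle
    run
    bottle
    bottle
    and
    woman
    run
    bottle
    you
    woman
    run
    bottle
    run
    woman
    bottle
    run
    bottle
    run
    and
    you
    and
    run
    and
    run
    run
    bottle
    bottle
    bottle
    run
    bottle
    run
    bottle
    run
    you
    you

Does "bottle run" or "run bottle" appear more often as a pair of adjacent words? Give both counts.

"bottle run": 7 occurrences
"run bottle": 8 occurrences

"run bottle" (8 vs 7)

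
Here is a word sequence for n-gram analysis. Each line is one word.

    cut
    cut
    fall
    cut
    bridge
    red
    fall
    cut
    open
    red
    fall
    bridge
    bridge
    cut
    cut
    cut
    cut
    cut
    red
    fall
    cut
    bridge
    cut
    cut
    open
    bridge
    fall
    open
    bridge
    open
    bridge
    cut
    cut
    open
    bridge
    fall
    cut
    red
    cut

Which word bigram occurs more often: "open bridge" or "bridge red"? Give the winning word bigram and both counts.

"open bridge": 4 occurrences
"bridge red": 1 occurrence

"open bridge" (4 vs 1)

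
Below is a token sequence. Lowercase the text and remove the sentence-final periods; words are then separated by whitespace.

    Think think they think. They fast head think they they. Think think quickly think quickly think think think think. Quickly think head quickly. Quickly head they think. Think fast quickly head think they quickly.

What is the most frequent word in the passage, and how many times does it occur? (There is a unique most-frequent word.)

Unigram frequencies (highest first):
  think: 15
  quickly: 7
  they: 6
  head: 4
  fast: 2

"think", 15 times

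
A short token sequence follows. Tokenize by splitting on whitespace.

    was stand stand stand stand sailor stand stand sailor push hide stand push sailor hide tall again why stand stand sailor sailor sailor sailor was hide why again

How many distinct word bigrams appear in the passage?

19

28 tokens → 27 bigram windows in total.
Repeated bigrams (each contributes count−1 duplicates):
  stand stand: 5
  sailor sailor: 3
  stand sailor: 3
8 duplicate windows → 27 − 8 = 19 distinct.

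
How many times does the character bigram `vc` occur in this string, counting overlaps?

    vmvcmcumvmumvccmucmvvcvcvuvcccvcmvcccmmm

7

Sliding a length-2 window over the 40 characters (39 positions):
  position 3–4: vc
  position 13–14: vc
  position 21–22: vc
  position 23–24: vc
  position 27–28: vc
  position 31–32: vc
  position 34–35: vc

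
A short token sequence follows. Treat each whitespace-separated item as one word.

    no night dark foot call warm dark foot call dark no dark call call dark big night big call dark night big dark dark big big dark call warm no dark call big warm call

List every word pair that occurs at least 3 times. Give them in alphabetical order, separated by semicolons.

call dark; dark call

Bigram counts meeting the condition (at least 3 times):
  call dark: 3
  dark call: 3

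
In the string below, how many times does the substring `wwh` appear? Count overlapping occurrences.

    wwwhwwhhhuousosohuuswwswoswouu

2

Sliding a length-3 window over the 30 characters (28 positions):
  position 2–4: wwh
  position 5–7: wwh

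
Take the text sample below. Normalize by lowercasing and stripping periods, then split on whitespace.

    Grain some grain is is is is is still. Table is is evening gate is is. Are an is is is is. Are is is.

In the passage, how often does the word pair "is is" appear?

10

Scanning the 24 overlapping bigram windows for "is is":
  position 4–5: is is
  position 5–6: is is
  position 6–7: is is
  position 7–8: is is
  position 11–12: is is
  position 15–16: is is
  position 19–20: is is
  position 20–21: is is
  position 21–22: is is
  position 24–25: is is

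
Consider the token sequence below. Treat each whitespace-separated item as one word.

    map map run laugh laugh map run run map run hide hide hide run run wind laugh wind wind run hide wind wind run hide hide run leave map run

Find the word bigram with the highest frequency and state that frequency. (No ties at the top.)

Bigram frequencies (highest first):
  map run: 4
  run hide: 3
  hide hide: 3
  run run: 2
  hide run: 2
  wind wind: 2
  … (12 more, each ≤ 2)

"map run", 4 times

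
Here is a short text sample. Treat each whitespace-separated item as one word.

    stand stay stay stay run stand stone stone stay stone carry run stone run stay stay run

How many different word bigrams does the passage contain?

13

17 tokens → 16 bigram windows in total.
Repeated bigrams (each contributes count−1 duplicates):
  stay stay: 3
  stay run: 2
3 duplicate windows → 16 − 3 = 13 distinct.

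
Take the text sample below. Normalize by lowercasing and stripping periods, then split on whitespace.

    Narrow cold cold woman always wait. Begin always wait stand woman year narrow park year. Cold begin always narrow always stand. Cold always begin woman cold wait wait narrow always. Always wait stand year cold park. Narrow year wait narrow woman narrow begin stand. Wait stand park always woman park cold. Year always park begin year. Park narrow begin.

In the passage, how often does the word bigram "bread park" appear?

0

Scanning the 58 overlapping bigram windows for "bread park":
  (none found)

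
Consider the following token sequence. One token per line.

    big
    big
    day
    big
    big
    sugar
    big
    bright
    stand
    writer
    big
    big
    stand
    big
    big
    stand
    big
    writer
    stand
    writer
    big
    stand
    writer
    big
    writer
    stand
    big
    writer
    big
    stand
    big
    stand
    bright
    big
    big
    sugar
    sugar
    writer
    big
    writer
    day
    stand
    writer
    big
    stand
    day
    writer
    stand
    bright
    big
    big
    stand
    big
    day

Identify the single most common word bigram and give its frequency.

"big stand", 7 times

Bigram frequencies (highest first):
  big stand: 7
  big big: 6
  writer big: 6
  stand big: 5
  stand writer: 4
  big writer: 4
  … (15 more, each ≤ 3)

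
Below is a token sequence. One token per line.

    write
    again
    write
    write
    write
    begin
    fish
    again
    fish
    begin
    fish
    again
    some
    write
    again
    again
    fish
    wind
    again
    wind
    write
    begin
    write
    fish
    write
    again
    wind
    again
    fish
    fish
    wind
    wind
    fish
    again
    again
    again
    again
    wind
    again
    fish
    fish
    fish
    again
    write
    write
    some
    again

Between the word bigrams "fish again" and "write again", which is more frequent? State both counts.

"fish again": 4 occurrences
"write again": 3 occurrences

"fish again" (4 vs 3)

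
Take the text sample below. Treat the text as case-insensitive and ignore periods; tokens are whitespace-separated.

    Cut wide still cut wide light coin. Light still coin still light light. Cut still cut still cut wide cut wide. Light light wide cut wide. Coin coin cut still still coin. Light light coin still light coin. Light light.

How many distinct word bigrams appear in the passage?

19

40 tokens → 39 bigram windows in total.
Repeated bigrams (each contributes count−1 duplicates):
  cut wide: 5
  light light: 4
  coin light: 3
  cut still: 3
  light coin: 3
  still cut: 3
  coin still: 2
  still coin: 2
  … (3 more repeated)
20 duplicate windows → 39 − 20 = 19 distinct.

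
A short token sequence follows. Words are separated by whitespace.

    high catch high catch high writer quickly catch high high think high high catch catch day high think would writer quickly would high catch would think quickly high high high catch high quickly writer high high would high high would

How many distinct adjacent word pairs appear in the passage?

40 tokens → 39 bigram windows in total.
Repeated bigrams (each contributes count−1 duplicates):
  high high: 6
  high catch: 5
  catch high: 4
  high think: 2
  high would: 2
  would high: 2
  writer quickly: 2
16 duplicate windows → 39 − 16 = 23 distinct.

23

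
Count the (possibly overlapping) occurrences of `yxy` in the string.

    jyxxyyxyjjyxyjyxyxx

Sliding a length-3 window over the 19 characters (17 positions):
  position 6–8: yxy
  position 11–13: yxy
  position 15–17: yxy

3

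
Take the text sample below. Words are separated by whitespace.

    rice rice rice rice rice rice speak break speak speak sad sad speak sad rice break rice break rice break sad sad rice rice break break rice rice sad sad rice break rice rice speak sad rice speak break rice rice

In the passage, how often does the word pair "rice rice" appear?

Scanning the 40 overlapping bigram windows for "rice rice":
  position 1–2: rice rice
  position 2–3: rice rice
  position 3–4: rice rice
  position 4–5: rice rice
  position 5–6: rice rice
  position 23–24: rice rice
  position 27–28: rice rice
  position 33–34: rice rice
  position 40–41: rice rice

9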